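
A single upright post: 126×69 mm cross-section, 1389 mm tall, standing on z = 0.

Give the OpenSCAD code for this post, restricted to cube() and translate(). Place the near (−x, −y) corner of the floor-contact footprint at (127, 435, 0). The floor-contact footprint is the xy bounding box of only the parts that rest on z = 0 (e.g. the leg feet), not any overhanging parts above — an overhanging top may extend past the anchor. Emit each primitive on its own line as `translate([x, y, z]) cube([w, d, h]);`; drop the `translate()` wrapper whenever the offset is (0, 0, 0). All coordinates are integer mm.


translate([127, 435, 0]) cube([126, 69, 1389]);


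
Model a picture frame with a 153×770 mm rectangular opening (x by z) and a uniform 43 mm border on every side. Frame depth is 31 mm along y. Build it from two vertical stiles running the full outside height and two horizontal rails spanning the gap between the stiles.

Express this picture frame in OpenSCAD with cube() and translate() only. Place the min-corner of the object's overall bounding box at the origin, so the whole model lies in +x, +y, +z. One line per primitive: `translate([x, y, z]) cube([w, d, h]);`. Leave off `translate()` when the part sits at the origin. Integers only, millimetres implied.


cube([43, 31, 856]);
translate([196, 0, 0]) cube([43, 31, 856]);
translate([43, 0, 0]) cube([153, 31, 43]);
translate([43, 0, 813]) cube([153, 31, 43]);


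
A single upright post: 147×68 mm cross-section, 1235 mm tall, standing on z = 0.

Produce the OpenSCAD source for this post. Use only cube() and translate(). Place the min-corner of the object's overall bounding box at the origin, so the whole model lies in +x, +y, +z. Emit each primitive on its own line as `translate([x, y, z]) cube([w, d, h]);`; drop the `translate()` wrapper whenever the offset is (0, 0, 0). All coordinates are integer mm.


cube([147, 68, 1235]);


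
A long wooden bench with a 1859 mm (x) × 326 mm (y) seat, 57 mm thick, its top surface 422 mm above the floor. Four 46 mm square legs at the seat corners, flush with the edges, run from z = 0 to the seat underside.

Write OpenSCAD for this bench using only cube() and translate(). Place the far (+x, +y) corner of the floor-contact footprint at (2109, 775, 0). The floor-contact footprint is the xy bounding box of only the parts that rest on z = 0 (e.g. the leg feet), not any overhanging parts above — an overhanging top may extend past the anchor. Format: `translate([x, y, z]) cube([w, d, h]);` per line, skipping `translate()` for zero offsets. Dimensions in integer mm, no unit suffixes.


translate([250, 449, 365]) cube([1859, 326, 57]);
translate([250, 449, 0]) cube([46, 46, 365]);
translate([250, 729, 0]) cube([46, 46, 365]);
translate([2063, 449, 0]) cube([46, 46, 365]);
translate([2063, 729, 0]) cube([46, 46, 365]);


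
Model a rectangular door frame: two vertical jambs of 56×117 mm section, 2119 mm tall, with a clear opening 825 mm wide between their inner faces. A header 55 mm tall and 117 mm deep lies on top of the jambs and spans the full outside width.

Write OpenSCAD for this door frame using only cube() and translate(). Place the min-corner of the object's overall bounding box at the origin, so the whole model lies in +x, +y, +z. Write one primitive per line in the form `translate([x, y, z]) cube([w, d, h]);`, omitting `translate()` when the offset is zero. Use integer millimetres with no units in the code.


cube([56, 117, 2119]);
translate([881, 0, 0]) cube([56, 117, 2119]);
translate([0, 0, 2119]) cube([937, 117, 55]);


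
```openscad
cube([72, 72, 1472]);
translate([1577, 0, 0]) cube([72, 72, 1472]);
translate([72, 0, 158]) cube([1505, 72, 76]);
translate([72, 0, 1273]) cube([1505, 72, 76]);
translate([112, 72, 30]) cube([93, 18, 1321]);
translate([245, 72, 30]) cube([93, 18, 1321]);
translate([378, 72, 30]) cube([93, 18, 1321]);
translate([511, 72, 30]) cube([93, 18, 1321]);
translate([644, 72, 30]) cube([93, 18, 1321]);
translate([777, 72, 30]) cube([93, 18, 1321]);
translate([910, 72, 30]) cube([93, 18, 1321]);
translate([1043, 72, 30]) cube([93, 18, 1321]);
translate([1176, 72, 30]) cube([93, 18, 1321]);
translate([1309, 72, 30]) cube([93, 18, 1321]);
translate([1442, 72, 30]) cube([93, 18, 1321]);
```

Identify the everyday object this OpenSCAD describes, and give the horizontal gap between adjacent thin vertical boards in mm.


A fence section. The picket gap is 40 mm.

Two posts, two rails, 11 pickets — a fence section. Span 1505 mm holds 11 pickets of 93 mm with 12 equal gaps: ⌊(1505 − 11·93) / 12⌋ = 40 mm.


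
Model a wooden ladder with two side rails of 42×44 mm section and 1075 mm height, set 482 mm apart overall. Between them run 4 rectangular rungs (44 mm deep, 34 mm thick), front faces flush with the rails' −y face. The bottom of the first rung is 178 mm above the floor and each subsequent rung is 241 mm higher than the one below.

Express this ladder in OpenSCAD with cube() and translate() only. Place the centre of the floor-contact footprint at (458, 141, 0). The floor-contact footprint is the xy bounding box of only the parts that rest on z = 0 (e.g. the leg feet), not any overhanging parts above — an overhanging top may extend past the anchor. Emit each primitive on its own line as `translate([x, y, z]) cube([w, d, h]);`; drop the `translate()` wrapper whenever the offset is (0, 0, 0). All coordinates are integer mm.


translate([217, 119, 0]) cube([42, 44, 1075]);
translate([657, 119, 0]) cube([42, 44, 1075]);
translate([259, 119, 178]) cube([398, 44, 34]);
translate([259, 119, 419]) cube([398, 44, 34]);
translate([259, 119, 660]) cube([398, 44, 34]);
translate([259, 119, 901]) cube([398, 44, 34]);


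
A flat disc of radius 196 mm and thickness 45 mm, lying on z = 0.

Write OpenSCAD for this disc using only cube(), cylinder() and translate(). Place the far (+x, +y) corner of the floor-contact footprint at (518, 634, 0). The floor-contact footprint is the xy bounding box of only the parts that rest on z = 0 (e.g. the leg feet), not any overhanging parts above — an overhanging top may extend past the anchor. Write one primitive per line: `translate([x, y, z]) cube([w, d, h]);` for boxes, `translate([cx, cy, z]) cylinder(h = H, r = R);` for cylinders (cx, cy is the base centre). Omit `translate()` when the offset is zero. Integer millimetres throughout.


translate([322, 438, 0]) cylinder(h = 45, r = 196);


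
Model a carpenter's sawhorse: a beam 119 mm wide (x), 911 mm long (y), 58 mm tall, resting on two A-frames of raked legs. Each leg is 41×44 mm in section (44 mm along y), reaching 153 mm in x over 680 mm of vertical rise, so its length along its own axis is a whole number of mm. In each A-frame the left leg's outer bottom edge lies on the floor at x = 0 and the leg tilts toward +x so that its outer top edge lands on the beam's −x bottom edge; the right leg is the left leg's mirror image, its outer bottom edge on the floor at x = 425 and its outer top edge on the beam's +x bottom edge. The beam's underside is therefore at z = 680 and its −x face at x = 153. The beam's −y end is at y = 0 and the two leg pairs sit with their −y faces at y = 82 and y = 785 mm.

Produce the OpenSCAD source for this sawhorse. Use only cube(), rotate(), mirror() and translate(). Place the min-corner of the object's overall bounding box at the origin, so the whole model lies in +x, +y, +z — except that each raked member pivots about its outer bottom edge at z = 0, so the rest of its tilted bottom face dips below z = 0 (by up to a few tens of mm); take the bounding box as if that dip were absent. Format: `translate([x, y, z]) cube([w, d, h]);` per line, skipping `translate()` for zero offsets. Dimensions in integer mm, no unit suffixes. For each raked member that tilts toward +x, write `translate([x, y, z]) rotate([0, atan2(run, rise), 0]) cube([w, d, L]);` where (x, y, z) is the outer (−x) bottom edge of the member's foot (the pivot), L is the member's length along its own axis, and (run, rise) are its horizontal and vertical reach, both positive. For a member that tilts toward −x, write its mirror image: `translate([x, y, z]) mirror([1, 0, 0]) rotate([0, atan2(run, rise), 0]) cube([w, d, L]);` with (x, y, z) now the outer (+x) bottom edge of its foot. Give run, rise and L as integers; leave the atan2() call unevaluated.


// leg length = √(153² + 680²) = 697
// right-leg outer foot x = 2·153 + 119 = 425
// beam min-corner = (153, 0, 680)
translate([153, 0, 680]) cube([119, 911, 58]);
translate([0, 82, 0]) rotate([0, atan2(153, 680), 0]) cube([41, 44, 697]);
translate([425, 82, 0]) mirror([1, 0, 0]) rotate([0, atan2(153, 680), 0]) cube([41, 44, 697]);
translate([0, 785, 0]) rotate([0, atan2(153, 680), 0]) cube([41, 44, 697]);
translate([425, 785, 0]) mirror([1, 0, 0]) rotate([0, atan2(153, 680), 0]) cube([41, 44, 697]);


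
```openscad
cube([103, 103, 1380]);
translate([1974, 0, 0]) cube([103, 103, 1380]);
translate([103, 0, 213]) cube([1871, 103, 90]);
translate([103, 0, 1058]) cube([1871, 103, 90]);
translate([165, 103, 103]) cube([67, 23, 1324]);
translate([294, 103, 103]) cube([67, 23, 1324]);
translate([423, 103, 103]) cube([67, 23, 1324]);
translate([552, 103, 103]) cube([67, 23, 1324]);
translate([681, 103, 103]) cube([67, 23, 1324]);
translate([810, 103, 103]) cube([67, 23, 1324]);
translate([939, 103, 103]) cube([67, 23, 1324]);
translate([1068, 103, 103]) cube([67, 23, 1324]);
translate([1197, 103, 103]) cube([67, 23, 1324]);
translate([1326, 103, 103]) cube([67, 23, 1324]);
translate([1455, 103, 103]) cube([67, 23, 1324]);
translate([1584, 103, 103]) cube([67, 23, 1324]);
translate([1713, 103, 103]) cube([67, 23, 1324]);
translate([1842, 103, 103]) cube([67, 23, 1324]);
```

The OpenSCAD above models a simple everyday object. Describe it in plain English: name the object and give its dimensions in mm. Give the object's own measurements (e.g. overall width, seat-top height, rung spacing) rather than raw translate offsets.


A fence section. Two 103×103 mm posts, 1380 mm tall, stand on the floor with a clear span of 1871 mm between their inner faces. Two horizontal rails of 103×90 mm section span the gap between the posts with their undersides at z = 213 mm and z = 1058 mm, flush with the posts' −y face. 14 pickets, each 67 mm wide, 23 mm thick and 1324 mm tall, are fixed to the +y face of the rails with their bottoms at z = 103 mm, spaced across the span with a 62 mm gap after the −x post and between neighbouring pickets, with 65 mm left before the +x post.


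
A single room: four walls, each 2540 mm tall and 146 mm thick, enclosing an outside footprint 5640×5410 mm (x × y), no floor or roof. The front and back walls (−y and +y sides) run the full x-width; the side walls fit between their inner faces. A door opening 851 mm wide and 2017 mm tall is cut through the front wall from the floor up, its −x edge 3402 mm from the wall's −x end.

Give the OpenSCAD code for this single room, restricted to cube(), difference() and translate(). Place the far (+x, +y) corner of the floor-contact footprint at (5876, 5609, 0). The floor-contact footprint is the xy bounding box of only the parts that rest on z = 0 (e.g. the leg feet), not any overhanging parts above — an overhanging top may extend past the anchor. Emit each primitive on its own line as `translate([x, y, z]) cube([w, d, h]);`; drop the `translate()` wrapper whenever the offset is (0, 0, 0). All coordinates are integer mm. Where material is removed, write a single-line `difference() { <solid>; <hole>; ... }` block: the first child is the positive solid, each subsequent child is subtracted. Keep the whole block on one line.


difference() { translate([236, 199, 0]) cube([5640, 146, 2540]); translate([3638, 199, 0]) cube([851, 146, 2017]); }
translate([236, 5463, 0]) cube([5640, 146, 2540]);
translate([236, 345, 0]) cube([146, 5118, 2540]);
translate([5730, 345, 0]) cube([146, 5118, 2540]);


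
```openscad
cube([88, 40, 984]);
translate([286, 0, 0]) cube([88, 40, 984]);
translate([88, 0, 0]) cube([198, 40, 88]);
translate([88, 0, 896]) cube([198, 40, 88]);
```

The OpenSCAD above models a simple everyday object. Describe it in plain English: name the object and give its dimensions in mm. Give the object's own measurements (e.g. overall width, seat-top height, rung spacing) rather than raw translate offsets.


A rectangular picture frame lying in the x–z plane (depth along y). The opening is 198 mm wide (x) by 808 mm tall (z), surrounded by a border 88 mm wide on all four sides. The frame is 40 mm deep and is made of two full-height vertical stiles with two horizontal rails fitted between them.


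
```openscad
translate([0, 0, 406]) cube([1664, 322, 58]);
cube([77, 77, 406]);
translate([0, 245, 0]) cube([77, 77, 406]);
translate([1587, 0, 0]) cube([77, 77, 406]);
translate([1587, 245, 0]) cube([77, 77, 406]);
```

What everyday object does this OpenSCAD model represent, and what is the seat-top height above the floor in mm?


A bench. The seat-top height is 464 mm.

A long slab on four corner posts — a bench. The slab sits at z = 406 with thickness 58, so the top is 406 + 58 = 464 mm.


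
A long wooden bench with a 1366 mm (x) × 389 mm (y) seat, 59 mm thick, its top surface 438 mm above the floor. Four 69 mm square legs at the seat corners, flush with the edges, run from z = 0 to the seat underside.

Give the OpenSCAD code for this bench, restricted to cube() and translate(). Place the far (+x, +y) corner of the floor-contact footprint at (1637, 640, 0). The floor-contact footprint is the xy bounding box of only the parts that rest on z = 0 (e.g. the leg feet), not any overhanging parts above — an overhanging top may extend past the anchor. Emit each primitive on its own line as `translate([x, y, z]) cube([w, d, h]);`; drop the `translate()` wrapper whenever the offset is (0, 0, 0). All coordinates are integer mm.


translate([271, 251, 379]) cube([1366, 389, 59]);
translate([271, 251, 0]) cube([69, 69, 379]);
translate([271, 571, 0]) cube([69, 69, 379]);
translate([1568, 251, 0]) cube([69, 69, 379]);
translate([1568, 571, 0]) cube([69, 69, 379]);


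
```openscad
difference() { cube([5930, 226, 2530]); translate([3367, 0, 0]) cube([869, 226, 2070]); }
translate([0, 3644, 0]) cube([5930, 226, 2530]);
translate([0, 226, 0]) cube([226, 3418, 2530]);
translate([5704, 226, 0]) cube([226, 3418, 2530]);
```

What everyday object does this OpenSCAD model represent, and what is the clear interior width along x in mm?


A single room. The interior width is 5478 mm.

Four walls enclosing a rectangle with a door in the front wall — a room. Outside width 5930 minus two 226 mm walls gives 5478 mm.


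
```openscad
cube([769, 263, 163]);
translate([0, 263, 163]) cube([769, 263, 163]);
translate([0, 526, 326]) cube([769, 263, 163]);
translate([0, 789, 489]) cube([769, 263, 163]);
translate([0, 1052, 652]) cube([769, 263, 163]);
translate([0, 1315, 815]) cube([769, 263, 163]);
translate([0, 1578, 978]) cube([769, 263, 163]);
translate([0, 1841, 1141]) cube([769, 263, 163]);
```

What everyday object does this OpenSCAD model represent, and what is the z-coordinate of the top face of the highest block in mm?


A staircase. The total rise is 1304 mm.

8 identical blocks, each offset up and back from the previous — a staircase. Each step is 163 mm tall and there are 8 of them, so the total rise is 8 × 163 = 1304 mm.


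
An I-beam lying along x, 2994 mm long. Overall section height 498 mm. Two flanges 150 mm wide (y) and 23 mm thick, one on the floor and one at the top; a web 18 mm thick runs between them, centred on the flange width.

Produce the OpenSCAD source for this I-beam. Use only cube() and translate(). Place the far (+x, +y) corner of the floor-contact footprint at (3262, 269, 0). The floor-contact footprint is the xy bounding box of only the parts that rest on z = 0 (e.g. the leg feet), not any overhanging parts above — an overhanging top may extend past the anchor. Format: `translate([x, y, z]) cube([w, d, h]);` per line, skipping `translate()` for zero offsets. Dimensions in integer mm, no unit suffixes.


translate([268, 119, 0]) cube([2994, 150, 23]);
translate([268, 185, 23]) cube([2994, 18, 452]);
translate([268, 119, 475]) cube([2994, 150, 23]);


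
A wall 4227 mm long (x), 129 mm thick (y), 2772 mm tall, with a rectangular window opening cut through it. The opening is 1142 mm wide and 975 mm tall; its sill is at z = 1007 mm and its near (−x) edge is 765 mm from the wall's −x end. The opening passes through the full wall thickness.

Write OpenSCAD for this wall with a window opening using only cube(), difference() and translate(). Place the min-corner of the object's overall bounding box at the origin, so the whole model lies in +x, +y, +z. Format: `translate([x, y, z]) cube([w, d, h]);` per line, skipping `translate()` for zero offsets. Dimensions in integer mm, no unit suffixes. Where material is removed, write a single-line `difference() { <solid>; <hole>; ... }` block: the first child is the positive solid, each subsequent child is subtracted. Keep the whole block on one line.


difference() { cube([4227, 129, 2772]); translate([765, 0, 1007]) cube([1142, 129, 975]); }


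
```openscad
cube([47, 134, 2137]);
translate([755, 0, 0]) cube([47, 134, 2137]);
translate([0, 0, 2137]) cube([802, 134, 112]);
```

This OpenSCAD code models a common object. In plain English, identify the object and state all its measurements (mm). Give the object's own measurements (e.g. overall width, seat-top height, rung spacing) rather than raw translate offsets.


A door frame. The clear opening is 708 mm wide and 2137 mm high. Two 47 mm wide jambs, 134 mm deep, stand either side of the opening from the floor to the top of the opening. A 112 mm thick head sits across the top of both jambs, spanning the full outside width of the frame.


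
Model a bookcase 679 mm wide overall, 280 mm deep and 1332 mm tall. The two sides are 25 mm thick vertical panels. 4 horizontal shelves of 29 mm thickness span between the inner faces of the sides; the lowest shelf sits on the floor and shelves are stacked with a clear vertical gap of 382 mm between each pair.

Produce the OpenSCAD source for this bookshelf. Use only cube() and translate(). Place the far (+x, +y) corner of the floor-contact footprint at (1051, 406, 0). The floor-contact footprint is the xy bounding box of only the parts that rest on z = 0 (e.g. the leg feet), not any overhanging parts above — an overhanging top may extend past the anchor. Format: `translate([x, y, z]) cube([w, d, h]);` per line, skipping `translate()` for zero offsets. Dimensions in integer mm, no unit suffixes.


translate([372, 126, 0]) cube([25, 280, 1332]);
translate([1026, 126, 0]) cube([25, 280, 1332]);
translate([397, 126, 0]) cube([629, 280, 29]);
translate([397, 126, 411]) cube([629, 280, 29]);
translate([397, 126, 822]) cube([629, 280, 29]);
translate([397, 126, 1233]) cube([629, 280, 29]);


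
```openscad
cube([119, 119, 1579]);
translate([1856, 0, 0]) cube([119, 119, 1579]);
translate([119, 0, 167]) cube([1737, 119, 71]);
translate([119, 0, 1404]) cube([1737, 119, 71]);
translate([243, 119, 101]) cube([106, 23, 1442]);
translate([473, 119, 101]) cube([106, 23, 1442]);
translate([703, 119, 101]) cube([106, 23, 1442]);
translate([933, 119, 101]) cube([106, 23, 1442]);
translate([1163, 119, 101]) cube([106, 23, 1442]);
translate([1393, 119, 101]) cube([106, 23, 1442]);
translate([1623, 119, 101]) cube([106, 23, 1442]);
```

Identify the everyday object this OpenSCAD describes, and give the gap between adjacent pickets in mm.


A fence section. The picket gap is 124 mm.

Two posts, two rails, 7 pickets — a fence section. Span 1737 mm holds 7 pickets of 106 mm with 8 equal gaps: ⌊(1737 − 7·106) / 8⌋ = 124 mm.


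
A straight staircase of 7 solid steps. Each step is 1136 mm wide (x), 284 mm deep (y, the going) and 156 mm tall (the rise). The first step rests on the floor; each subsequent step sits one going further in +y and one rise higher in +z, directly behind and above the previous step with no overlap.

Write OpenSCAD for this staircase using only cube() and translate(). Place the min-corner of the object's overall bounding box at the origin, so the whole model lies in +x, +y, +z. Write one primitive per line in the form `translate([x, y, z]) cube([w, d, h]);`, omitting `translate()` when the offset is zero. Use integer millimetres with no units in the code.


cube([1136, 284, 156]);
translate([0, 284, 156]) cube([1136, 284, 156]);
translate([0, 568, 312]) cube([1136, 284, 156]);
translate([0, 852, 468]) cube([1136, 284, 156]);
translate([0, 1136, 624]) cube([1136, 284, 156]);
translate([0, 1420, 780]) cube([1136, 284, 156]);
translate([0, 1704, 936]) cube([1136, 284, 156]);


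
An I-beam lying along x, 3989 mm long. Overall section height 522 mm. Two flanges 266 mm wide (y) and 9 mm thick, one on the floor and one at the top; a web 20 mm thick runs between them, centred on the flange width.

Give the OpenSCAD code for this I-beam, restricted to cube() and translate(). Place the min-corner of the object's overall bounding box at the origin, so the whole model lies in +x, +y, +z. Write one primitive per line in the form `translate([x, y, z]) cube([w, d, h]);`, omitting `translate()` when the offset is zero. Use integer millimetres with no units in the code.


cube([3989, 266, 9]);
translate([0, 123, 9]) cube([3989, 20, 504]);
translate([0, 0, 513]) cube([3989, 266, 9]);


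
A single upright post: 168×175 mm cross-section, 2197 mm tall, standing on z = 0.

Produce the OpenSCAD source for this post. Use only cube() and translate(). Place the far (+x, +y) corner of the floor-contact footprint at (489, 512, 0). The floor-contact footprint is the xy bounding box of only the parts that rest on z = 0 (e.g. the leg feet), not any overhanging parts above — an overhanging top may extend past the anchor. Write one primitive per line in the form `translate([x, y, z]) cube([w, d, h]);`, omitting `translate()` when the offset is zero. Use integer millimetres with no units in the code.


translate([321, 337, 0]) cube([168, 175, 2197]);


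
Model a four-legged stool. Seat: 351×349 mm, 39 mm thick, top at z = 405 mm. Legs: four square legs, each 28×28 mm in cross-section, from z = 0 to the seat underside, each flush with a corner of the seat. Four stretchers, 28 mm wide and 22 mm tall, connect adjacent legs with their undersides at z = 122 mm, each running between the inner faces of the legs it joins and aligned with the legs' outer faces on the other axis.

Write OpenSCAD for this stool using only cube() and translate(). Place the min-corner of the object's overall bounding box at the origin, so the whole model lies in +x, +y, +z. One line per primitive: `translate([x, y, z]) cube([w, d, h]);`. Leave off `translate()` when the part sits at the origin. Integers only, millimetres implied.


translate([0, 0, 366]) cube([351, 349, 39]);
cube([28, 28, 366]);
translate([323, 0, 0]) cube([28, 28, 366]);
translate([0, 321, 0]) cube([28, 28, 366]);
translate([323, 321, 0]) cube([28, 28, 366]);
translate([28, 0, 122]) cube([295, 28, 22]);
translate([28, 321, 122]) cube([295, 28, 22]);
translate([0, 28, 122]) cube([28, 293, 22]);
translate([323, 28, 122]) cube([28, 293, 22]);


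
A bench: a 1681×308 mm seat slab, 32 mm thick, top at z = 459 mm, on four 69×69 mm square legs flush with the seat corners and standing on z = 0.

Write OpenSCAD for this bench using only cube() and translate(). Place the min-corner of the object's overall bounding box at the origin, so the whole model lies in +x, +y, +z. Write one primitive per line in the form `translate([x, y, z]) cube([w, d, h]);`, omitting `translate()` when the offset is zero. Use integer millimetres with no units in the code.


// leg_h = 459 − 32 = 427
translate([0, 0, 427]) cube([1681, 308, 32]);
cube([69, 69, 427]);
translate([0, 239, 0]) cube([69, 69, 427]);
translate([1612, 0, 0]) cube([69, 69, 427]);
translate([1612, 239, 0]) cube([69, 69, 427]);


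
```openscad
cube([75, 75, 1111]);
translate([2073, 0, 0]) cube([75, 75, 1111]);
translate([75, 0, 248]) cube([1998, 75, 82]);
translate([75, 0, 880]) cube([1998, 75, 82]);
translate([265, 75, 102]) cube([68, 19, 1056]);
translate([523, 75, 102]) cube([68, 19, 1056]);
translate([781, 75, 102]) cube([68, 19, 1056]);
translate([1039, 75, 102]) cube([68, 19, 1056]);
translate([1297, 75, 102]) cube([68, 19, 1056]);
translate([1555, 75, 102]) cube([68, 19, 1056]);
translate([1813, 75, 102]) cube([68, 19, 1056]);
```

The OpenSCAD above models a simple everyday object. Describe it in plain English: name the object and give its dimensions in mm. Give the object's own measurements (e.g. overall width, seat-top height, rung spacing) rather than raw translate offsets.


A fence section. Two 75×75 mm posts, 1111 mm tall, stand on the floor with a clear span of 1998 mm between their inner faces. Two horizontal rails of 75×82 mm section span the gap between the posts with their undersides at z = 248 mm and z = 880 mm, flush with the posts' −y face. 7 pickets, each 68 mm wide, 19 mm thick and 1056 mm tall, are fixed to the +y face of the rails with their bottoms at z = 102 mm, spaced across the span with a 190 mm gap after the −x post and between neighbouring pickets, with 192 mm left before the +x post.


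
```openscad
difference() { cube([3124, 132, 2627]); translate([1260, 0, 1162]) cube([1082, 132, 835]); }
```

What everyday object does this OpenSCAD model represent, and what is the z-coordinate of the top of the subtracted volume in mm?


A wall with a window opening. The window head height is 1997 mm.

A wall with a rectangular opening subtracted — a window. Sill at z = 1162, opening 835 mm tall, so the head is at 1162 + 835 = 1997 mm.


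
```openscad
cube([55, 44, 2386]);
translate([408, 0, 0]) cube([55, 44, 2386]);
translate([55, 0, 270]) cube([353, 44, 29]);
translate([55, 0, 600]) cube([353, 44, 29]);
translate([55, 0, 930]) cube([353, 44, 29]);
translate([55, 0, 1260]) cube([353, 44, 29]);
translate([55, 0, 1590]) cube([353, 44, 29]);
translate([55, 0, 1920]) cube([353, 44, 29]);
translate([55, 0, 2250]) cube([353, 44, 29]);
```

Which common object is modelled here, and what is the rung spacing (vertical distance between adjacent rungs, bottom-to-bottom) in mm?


A ladder. The rung spacing is 330 mm.

Two tall 55×44 posts with 7 short bars between them — a ladder. Adjacent rungs sit at z = 270 and z = 600, so the spacing is 600 − 270 = 330 mm.


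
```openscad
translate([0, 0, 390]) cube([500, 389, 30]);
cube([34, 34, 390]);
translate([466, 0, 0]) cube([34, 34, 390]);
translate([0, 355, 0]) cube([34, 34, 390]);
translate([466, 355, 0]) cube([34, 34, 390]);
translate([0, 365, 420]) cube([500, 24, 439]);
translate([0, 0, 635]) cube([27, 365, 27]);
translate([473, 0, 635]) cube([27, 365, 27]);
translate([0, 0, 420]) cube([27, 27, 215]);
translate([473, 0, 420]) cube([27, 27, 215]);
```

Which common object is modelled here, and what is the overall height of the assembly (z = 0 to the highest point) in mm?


A chair. The overall height is 859 mm.

A slab on four corner posts with a tall panel at the back — a chair. The seat slab sits at z = 390 with thickness 30, and the 439 mm backrest starts at the seat top, so the overall height is 390 + 30 + 439 = 859 mm.


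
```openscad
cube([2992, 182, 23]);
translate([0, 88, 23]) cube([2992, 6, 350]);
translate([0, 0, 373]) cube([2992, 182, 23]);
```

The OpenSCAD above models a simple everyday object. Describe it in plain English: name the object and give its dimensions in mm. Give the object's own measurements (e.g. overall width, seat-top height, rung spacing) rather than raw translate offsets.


An I-beam lying along x, 2992 mm long. Overall section height 396 mm. Two flanges 182 mm wide (y) and 23 mm thick, one on the floor and one at the top; a web 6 mm thick runs between them, centred on the flange width.


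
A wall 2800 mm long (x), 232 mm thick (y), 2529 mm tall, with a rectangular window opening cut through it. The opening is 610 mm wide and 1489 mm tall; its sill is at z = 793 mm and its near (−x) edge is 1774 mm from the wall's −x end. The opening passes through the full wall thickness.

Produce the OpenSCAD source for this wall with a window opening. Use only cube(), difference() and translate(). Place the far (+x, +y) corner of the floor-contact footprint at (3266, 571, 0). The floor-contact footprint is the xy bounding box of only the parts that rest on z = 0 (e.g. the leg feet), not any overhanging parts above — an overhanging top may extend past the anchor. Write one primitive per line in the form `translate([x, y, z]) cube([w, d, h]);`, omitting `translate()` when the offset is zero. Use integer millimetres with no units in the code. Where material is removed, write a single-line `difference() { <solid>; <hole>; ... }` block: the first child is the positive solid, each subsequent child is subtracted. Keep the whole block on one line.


difference() { translate([466, 339, 0]) cube([2800, 232, 2529]); translate([2240, 339, 793]) cube([610, 232, 1489]); }


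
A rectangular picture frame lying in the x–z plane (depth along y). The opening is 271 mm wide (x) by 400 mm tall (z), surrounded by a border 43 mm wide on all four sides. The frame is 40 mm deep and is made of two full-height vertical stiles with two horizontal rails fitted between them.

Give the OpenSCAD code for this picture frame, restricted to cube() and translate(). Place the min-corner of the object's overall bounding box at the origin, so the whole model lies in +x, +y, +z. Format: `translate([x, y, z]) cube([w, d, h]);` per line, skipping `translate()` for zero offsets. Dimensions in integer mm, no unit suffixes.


cube([43, 40, 486]);
translate([314, 0, 0]) cube([43, 40, 486]);
translate([43, 0, 0]) cube([271, 40, 43]);
translate([43, 0, 443]) cube([271, 40, 43]);


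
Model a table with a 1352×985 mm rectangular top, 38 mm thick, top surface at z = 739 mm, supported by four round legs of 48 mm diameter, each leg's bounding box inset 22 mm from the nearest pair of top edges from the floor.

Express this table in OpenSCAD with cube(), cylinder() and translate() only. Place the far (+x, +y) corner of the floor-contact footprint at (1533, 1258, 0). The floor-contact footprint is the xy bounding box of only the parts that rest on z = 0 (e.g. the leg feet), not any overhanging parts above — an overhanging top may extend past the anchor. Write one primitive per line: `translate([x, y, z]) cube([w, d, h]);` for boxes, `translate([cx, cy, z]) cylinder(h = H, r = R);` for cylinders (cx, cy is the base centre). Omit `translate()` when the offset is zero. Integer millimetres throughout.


translate([203, 295, 701]) cube([1352, 985, 38]);
translate([249, 341, 0]) cylinder(h = 701, r = 24);
translate([1509, 341, 0]) cylinder(h = 701, r = 24);
translate([249, 1234, 0]) cylinder(h = 701, r = 24);
translate([1509, 1234, 0]) cylinder(h = 701, r = 24);


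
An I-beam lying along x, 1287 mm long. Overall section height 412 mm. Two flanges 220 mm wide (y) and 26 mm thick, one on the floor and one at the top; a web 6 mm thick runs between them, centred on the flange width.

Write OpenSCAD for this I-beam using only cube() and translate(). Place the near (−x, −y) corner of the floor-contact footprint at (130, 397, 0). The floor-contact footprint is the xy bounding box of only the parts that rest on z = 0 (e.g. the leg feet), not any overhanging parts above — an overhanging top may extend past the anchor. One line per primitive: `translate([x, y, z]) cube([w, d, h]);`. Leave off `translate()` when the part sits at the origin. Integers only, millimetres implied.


translate([130, 397, 0]) cube([1287, 220, 26]);
translate([130, 504, 26]) cube([1287, 6, 360]);
translate([130, 397, 386]) cube([1287, 220, 26]);


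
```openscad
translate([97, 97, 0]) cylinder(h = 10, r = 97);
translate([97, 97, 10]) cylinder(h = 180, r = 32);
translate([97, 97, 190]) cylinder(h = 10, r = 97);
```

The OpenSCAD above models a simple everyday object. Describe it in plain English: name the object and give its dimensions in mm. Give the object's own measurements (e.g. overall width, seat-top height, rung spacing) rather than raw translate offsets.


A spool: two coaxial disc flanges of radius 97 mm and thickness 10 mm, joined by a core cylinder of radius 32 mm and height 180 mm. The lower flange rests on z = 0 and the three cylinders share a vertical axis.


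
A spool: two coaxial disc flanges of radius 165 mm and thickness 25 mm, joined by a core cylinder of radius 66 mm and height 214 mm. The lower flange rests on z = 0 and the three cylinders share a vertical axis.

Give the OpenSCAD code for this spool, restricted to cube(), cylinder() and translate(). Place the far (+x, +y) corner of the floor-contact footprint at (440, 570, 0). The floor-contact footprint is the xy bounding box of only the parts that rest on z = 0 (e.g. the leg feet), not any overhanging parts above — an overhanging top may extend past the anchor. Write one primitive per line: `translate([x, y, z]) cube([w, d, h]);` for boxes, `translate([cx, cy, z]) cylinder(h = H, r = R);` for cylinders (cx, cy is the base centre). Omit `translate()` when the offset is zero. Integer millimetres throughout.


translate([275, 405, 0]) cylinder(h = 25, r = 165);
translate([275, 405, 25]) cylinder(h = 214, r = 66);
translate([275, 405, 239]) cylinder(h = 25, r = 165);


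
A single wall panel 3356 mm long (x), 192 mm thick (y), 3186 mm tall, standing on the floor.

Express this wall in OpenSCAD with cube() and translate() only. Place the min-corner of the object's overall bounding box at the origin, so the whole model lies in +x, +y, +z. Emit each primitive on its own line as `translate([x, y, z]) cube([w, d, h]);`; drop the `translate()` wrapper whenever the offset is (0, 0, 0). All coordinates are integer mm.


cube([3356, 192, 3186]);


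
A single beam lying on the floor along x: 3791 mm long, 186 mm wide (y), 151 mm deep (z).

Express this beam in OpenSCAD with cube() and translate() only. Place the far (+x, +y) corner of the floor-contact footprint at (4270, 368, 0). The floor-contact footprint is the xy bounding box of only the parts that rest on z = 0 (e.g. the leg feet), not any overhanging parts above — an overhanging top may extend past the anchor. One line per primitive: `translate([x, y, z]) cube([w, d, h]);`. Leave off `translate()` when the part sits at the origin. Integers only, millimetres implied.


translate([479, 182, 0]) cube([3791, 186, 151]);


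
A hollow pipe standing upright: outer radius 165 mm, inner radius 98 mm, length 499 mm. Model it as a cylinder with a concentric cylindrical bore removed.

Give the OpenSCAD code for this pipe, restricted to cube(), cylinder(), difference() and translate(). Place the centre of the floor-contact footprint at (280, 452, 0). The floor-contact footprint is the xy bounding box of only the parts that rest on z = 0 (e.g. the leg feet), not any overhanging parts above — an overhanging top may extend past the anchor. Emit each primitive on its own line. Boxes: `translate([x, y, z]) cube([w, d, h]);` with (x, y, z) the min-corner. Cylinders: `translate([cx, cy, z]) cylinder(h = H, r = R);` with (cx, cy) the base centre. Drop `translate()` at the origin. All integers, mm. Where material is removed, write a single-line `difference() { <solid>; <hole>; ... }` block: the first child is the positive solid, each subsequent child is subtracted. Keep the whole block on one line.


difference() { translate([280, 452, 0]) cylinder(h = 499, r = 165); translate([280, 452, 0]) cylinder(h = 499, r = 98); }


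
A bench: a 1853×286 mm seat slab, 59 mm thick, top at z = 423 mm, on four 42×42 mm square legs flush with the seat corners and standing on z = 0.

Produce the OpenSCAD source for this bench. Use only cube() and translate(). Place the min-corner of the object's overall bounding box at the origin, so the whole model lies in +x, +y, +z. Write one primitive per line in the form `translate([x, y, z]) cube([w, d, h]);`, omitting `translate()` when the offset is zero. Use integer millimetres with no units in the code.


translate([0, 0, 364]) cube([1853, 286, 59]);
cube([42, 42, 364]);
translate([0, 244, 0]) cube([42, 42, 364]);
translate([1811, 0, 0]) cube([42, 42, 364]);
translate([1811, 244, 0]) cube([42, 42, 364]);


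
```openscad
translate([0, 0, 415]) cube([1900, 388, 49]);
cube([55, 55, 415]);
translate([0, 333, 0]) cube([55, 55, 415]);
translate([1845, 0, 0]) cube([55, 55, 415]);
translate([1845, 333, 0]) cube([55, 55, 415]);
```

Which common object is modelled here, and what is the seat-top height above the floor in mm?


A bench. The seat-top height is 464 mm.

A long slab on four corner posts — a bench. The slab sits at z = 415 with thickness 49, so the top is 415 + 49 = 464 mm.


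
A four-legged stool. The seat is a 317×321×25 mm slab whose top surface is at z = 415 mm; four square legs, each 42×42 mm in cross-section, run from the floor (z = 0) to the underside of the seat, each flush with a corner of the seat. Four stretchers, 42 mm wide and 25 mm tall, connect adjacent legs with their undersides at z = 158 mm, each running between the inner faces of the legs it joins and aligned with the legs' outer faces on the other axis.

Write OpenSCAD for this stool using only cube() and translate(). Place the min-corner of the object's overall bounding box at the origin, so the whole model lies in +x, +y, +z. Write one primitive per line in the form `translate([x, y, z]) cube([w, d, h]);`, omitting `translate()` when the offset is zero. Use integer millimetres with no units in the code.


translate([0, 0, 390]) cube([317, 321, 25]);
cube([42, 42, 390]);
translate([275, 0, 0]) cube([42, 42, 390]);
translate([0, 279, 0]) cube([42, 42, 390]);
translate([275, 279, 0]) cube([42, 42, 390]);
translate([42, 0, 158]) cube([233, 42, 25]);
translate([42, 279, 158]) cube([233, 42, 25]);
translate([0, 42, 158]) cube([42, 237, 25]);
translate([275, 42, 158]) cube([42, 237, 25]);


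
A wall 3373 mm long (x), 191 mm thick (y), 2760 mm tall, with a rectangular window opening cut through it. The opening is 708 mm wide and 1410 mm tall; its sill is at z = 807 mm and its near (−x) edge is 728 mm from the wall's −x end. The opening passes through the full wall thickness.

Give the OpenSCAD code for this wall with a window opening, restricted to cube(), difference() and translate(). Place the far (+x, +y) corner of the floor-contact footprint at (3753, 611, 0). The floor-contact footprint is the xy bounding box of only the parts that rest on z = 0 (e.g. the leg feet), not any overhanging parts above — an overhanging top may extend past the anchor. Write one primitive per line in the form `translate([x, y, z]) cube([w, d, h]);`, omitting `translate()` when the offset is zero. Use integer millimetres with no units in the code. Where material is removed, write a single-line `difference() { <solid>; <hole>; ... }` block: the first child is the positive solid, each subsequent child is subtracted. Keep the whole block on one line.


difference() { translate([380, 420, 0]) cube([3373, 191, 2760]); translate([1108, 420, 807]) cube([708, 191, 1410]); }


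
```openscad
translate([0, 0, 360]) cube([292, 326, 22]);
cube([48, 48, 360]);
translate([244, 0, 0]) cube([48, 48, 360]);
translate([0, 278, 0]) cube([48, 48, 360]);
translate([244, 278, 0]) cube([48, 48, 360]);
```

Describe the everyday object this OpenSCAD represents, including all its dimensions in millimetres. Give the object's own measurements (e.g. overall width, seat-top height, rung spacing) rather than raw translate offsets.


A four-legged stool. The seat is a 292×326×22 mm slab whose top surface is at z = 382 mm; four square legs, each 48×48 mm in cross-section, run from the floor (z = 0) to the underside of the seat, each flush with a corner of the seat.


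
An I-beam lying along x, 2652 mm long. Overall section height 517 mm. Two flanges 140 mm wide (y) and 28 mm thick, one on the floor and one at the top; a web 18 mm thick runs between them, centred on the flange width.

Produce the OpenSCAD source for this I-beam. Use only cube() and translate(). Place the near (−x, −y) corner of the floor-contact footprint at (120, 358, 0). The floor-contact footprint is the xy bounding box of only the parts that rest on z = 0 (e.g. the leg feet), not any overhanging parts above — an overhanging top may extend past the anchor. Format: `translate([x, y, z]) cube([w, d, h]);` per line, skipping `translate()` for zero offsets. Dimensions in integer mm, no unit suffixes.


translate([120, 358, 0]) cube([2652, 140, 28]);
translate([120, 419, 28]) cube([2652, 18, 461]);
translate([120, 358, 489]) cube([2652, 140, 28]);
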